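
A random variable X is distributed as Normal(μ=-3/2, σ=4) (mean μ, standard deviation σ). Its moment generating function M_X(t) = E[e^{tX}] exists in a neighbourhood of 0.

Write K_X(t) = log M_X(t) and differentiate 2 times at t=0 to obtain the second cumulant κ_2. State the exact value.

M_X(t) = e^(8*t^2 - 3*t/2)
K_X(t) = log M_X(t) = 8*t^2 - 3*t/2
K^(2)(t) = 16

κ_2 = K^(2)(0) = 16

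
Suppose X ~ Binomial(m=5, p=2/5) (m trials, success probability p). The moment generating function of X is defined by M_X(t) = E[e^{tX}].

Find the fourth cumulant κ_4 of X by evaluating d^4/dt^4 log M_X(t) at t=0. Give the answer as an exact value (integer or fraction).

κ_4 = K^(4)(0) = -66/125

M_X(t) = (2*e^(t)/5 + 3/5)^5
K_X(t) = log M_X(t) = 5*log(2*e^(t)/5 + 3/5)
K^(4)(t) = (120*e^(3*t) - 720*e^(2*t) + 270*e^(t))/(16*e^(4*t) + 96*e^(3*t) + 216*e^(2*t) + 216*e^(t) + 81)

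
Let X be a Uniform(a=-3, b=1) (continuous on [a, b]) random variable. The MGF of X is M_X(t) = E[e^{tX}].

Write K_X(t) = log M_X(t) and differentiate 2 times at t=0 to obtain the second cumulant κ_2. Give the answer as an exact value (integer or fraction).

M_X(t) = (e^(t) - e^(-3*t))/(4*t)
K_X(t) = log M_X(t) = -log(t) + log(e^(t) - e^(-3*t)) - 2*log(2)
dK/dt = (t*e^(4*t) + 3*t - e^(4*t) + 1)/(t*e^(4*t) - t)
d^2K/dt^2 = (-16*t^2*e^(4*t) + e^(8*t) - 2*e^(4*t) + 1)/(t^2*e^(8*t) - 2*t^2*e^(4*t) + t^2)

κ_2 = d^2K/dt^2 |_{t=0} = 4/3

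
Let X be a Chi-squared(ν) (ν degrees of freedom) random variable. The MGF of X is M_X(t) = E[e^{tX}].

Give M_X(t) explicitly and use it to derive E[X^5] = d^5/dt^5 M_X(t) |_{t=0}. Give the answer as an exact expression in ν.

E[X^5] = M′′′′′(0) = ν*(ν^4 + 20*ν^3 + 140*ν^2 + 400*ν + 384)

M_X(t) = (1 - 2*t)^(-ν/2)
M′(t) = -ν/(2*t*(1 - 2*t)^(ν/2) - (1 - 2*t)^(ν/2))
M′′(t) = (ν^2 + 2*ν)/(4*t^2*(1 - 2*t)^(ν/2) - 4*t*(1 - 2*t)^(ν/2) + (1 - 2*t)^(ν/2))
M′′′(t) = (-ν^3 - 6*ν^2 - 8*ν)/(8*t^3*(1 - 2*t)^(ν/2) - 12*t^2*(1 - 2*t)^(ν/2) + 6*t*(1 - 2*t)^(ν/2) - (1 - 2*t)^(ν/2))
M′′′′(t) = (ν^4 + 12*ν^3 + 44*ν^2 + 48*ν)/(16*t^4*(1 - 2*t)^(ν/2) - 32*t^3*(1 - 2*t)^(ν/2) + 24*t^2*(1 - 2*t)^(ν/2) - 8*t*(1 - 2*t)^(ν/2) + (1 - 2*t)^(ν/2))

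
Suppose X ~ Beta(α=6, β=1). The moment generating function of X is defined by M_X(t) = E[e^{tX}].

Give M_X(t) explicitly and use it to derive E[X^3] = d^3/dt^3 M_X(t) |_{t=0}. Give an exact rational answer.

E[X^3] = M^(3)(0) = 2/3

M_X(t) = ₁F₁(6; 7; t)
M^(3)(t) = 2*₁F₁(9; 10; t)/3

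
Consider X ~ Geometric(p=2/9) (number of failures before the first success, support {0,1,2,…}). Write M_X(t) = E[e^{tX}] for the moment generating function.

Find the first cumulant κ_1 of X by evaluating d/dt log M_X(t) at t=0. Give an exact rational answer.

M_X(t) = 2/(9*(1 - 7*e^(t)/9))
K_X(t) = log M_X(t) = -log(1 - 7*e^(t)/9) - 2*log(3) + log(2)
D[K](t) = -7*e^(t)/(7*e^(t) - 9)

κ_1 = D[K](0) = 7/2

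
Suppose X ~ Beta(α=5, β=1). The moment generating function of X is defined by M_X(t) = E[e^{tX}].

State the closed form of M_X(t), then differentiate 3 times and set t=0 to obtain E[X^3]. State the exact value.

M_X(t) = ₁F₁(5; 6; t)
M′(t) = 5*₁F₁(6; 7; t)/6
M′′(t) = 5*₁F₁(7; 8; t)/7
M′′′(t) = 5*₁F₁(8; 9; t)/8

E[X^3] = M′′′(0) = 5/8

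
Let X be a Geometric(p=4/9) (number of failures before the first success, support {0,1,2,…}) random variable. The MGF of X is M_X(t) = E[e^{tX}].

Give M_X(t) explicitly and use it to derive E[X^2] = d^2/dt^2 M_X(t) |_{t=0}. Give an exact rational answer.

E[X^2] = M′′(0) = 35/8

M_X(t) = 4/(9*(1 - 5*e^(t)/9))
M′(t) = 20*e^(t)/(25*e^(2*t) - 90*e^(t) + 81)
M′′(t) = (-100*e^(2*t) - 180*e^(t))/(125*e^(3*t) - 675*e^(2*t) + 1215*e^(t) - 729)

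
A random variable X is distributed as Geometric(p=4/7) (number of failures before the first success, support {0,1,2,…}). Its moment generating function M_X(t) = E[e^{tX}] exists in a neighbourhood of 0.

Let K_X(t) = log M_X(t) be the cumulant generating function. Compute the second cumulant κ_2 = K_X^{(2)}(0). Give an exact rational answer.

κ_2 = K^(2)(0) = 21/16

M_X(t) = 4/(7*(1 - 3*e^(t)/7))
K_X(t) = log M_X(t) = -log(1 - 3*e^(t)/7) - log(7) + 2*log(2)
K^(2)(t) = 21*e^(t)/(9*e^(2*t) - 42*e^(t) + 49)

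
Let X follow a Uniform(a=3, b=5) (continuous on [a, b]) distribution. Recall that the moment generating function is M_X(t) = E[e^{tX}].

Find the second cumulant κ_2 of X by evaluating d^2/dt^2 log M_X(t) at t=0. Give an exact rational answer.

κ_2 = d^2K/dt^2 |_{t=0} = 1/3

M_X(t) = (e^(5*t) - e^(3*t))/(2*t)
K_X(t) = log M_X(t) = -log(t) + log(e^(5*t) - e^(3*t)) - log(2)
dK/dt = (5*t*e^(2*t) - 3*t - e^(2*t) + 1)/(t*e^(2*t) - t)
d^2K/dt^2 = (-4*t^2*e^(2*t) + e^(4*t) - 2*e^(2*t) + 1)/(t^2*e^(4*t) - 2*t^2*e^(2*t) + t^2)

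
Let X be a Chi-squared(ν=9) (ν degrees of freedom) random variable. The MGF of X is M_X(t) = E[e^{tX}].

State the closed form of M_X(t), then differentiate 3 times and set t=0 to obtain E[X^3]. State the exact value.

M_X(t) = (1 - 2*t)^(-9/2)

E[X^3] = M^(3)(0) = 1287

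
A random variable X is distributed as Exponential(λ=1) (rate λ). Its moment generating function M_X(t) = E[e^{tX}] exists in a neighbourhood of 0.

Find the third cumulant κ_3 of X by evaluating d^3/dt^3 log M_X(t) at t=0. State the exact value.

κ_3 = K′′′(0) = 2

M_X(t) = 1/(1 - t)
K_X(t) = log M_X(t) = -log(1 - t)
K′(t) = -1/(t - 1)
K′′(t) = 1/(t^2 - 2*t + 1)
K′′′(t) = -2/(t^3 - 3*t^2 + 3*t - 1)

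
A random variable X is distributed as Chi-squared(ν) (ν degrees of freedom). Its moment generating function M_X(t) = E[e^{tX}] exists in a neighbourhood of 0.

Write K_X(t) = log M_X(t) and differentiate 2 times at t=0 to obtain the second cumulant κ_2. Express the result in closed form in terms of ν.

κ_2 = d^2K/dt^2 |_{t=0} = 2*ν

M_X(t) = (1 - 2*t)^(-ν/2)
K_X(t) = log M_X(t) = -ν*log(1 - 2*t)/2
dK/dt = -ν/(2*t - 1)
d^2K/dt^2 = 2*ν/(4*t^2 - 4*t + 1)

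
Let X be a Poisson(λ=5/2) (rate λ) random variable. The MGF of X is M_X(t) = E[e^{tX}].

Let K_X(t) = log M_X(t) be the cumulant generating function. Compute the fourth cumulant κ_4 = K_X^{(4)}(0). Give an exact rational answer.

κ_4 = K′′′′(0) = 5/2

M_X(t) = e^(5*e^(t)/2 - 5/2)
K_X(t) = log M_X(t) = 5*e^(t)/2 - 5/2
K′(t) = 5*e^(t)/2
K′′(t) = 5*e^(t)/2
K′′′(t) = 5*e^(t)/2
K′′′′(t) = 5*e^(t)/2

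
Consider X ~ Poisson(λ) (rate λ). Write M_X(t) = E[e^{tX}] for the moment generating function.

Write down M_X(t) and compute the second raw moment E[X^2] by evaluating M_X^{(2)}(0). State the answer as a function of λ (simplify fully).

M_X(t) = e^(λ*(e^(t) - 1))
M^(2)(t) = (λ^2*e^(2*t)*e^(λ*e^(t)) + λ*e^(t)*e^(λ*e^(t)))*e^(-λ)

E[X^2] = M^(2)(0) = λ*(λ + 1)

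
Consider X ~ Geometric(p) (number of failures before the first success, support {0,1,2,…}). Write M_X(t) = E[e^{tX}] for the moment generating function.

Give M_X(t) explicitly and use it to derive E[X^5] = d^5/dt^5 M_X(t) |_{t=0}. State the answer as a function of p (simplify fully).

E[X^5] = M′′′′′(0) = -1 + 31/p - 180/p^2 + 390/p^3 - 360/p^4 + 120/p^5

M_X(t) = p/(-(1 - p)*e^(t) + 1)
M′(t) = (-p^2*e^(t) + p*e^(t))/(p^2*e^(2*t) - 2*p*e^(2*t) + 2*p*e^(t) + e^(2*t) - 2*e^(t) + 1)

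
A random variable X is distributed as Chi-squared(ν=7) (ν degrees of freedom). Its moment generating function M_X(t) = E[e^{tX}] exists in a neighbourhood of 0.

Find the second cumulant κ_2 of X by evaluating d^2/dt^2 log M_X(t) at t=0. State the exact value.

κ_2 = K^(2)(0) = 14

M_X(t) = (1 - 2*t)^(-7/2)
K_X(t) = log M_X(t) = -7*log(1 - 2*t)/2
K^(2)(t) = 14/(4*t^2 - 4*t + 1)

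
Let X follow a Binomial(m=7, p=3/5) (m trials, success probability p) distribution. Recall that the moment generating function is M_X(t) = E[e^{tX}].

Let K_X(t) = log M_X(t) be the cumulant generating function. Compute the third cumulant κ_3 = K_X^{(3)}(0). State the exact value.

M_X(t) = (3*e^(t)/5 + 2/5)^7
K_X(t) = log M_X(t) = 7*log(3*e^(t)/5 + 2/5)
D^3[K](t) = (-126*e^(2*t) + 84*e^(t))/(27*e^(3*t) + 54*e^(2*t) + 36*e^(t) + 8)

κ_3 = D^3[K](0) = -42/125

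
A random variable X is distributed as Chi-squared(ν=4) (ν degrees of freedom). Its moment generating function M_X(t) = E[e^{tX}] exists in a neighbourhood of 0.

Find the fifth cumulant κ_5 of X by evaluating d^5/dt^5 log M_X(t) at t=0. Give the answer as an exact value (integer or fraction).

M_X(t) = (1 - 2*t)^(-2)
K_X(t) = log M_X(t) = -2*log(1 - 2*t)
D^5[K](t) = -1536/(32*t^5 - 80*t^4 + 80*t^3 - 40*t^2 + 10*t - 1)

κ_5 = D^5[K](0) = 1536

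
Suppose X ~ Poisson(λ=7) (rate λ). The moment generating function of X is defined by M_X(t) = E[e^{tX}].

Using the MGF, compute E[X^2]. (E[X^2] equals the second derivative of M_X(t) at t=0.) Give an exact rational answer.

E[X^2] = d^2M/dt^2 |_{t=0} = 56

M_X(t) = e^(7*e^(t) - 7)
dM/dt = 7*e^(-7)*e^(t)*e^(7*e^(t))
d^2M/dt^2 = (49*e^(2*t)*e^(7*e^(t)) + 7*e^(t)*e^(7*e^(t)))*e^(-7)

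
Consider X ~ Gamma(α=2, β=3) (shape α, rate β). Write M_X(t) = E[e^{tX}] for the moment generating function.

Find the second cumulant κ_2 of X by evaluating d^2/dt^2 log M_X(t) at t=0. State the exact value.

κ_2 = K^(2)(0) = 2/9

M_X(t) = 9/(3 - t)^2
K_X(t) = log M_X(t) = -2*log(3 - t) + 2*log(3)
K^(2)(t) = 2/(t^2 - 6*t + 9)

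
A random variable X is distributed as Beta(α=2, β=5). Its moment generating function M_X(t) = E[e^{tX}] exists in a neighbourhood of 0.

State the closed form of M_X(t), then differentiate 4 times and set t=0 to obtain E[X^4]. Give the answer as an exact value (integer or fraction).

E[X^4] = M^(4)(0) = 1/42

M_X(t) = ₁F₁(2; 7; t)
M^(4)(t) = ₁F₁(6; 11; t)/42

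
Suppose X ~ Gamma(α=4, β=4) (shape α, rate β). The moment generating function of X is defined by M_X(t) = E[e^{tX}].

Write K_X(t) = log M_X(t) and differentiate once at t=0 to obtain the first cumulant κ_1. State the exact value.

κ_1 = dK/dt |_{t=0} = 1

M_X(t) = 256/(4 - t)^4
K_X(t) = log M_X(t) = -4*log(4 - t) + 8*log(2)
dK/dt = -4/(t - 4)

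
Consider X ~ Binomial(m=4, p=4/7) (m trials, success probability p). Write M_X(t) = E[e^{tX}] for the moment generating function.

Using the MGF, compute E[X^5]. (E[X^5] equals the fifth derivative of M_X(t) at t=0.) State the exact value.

E[X^5] = d^5M/dt^5 |_{t=0} = 476848/2401

M_X(t) = (4*e^(t)/7 + 3/7)^4
dM/dt = 1024*e^(4*t)/2401 + 2304*e^(3*t)/2401 + 1728*e^(2*t)/2401 + 432*e^(t)/2401
d^2M/dt^2 = 4096*e^(4*t)/2401 + 6912*e^(3*t)/2401 + 3456*e^(2*t)/2401 + 432*e^(t)/2401
d^3M/dt^3 = 16384*e^(4*t)/2401 + 20736*e^(3*t)/2401 + 6912*e^(2*t)/2401 + 432*e^(t)/2401
d^4M/dt^4 = 65536*e^(4*t)/2401 + 62208*e^(3*t)/2401 + 13824*e^(2*t)/2401 + 432*e^(t)/2401
d^5M/dt^5 = 262144*e^(4*t)/2401 + 186624*e^(3*t)/2401 + 27648*e^(2*t)/2401 + 432*e^(t)/2401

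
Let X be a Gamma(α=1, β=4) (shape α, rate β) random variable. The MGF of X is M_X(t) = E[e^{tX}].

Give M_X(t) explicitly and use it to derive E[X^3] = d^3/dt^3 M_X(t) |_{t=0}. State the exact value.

M_X(t) = 4/(4 - t)
M^(3)(t) = 24/(t^4 - 16*t^3 + 96*t^2 - 256*t + 256)

E[X^3] = M^(3)(0) = 3/32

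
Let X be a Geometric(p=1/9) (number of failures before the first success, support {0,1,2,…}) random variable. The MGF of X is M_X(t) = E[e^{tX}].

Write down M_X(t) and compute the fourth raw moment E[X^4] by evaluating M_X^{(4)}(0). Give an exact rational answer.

E[X^4] = d^4M/dt^4 |_{t=0} = 117640

M_X(t) = 1/(9*(1 - 8*e^(t)/9))
dM/dt = 8*e^(t)/(64*e^(2*t) - 144*e^(t) + 81)
d^2M/dt^2 = (-64*e^(2*t) - 72*e^(t))/(512*e^(3*t) - 1728*e^(2*t) + 1944*e^(t) - 729)
d^3M/dt^3 = (512*e^(3*t) + 2304*e^(2*t) + 648*e^(t))/(4096*e^(4*t) - 18432*e^(3*t) + 31104*e^(2*t) - 23328*e^(t) + 6561)
d^4M/dt^4 = (-4096*e^(4*t) - 50688*e^(3*t) - 57024*e^(2*t) - 5832*e^(t))/(32768*e^(5*t) - 184320*e^(4*t) + 414720*e^(3*t) - 466560*e^(2*t) + 262440*e^(t) - 59049)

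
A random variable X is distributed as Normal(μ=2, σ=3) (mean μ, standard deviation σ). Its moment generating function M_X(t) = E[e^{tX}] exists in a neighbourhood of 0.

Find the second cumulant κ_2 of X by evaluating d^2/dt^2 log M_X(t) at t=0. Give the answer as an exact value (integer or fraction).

κ_2 = K′′(0) = 9

M_X(t) = e^(9*t^2/2 + 2*t)
K_X(t) = log M_X(t) = 9*t^2/2 + 2*t
K′(t) = 9*t + 2
K′′(t) = 9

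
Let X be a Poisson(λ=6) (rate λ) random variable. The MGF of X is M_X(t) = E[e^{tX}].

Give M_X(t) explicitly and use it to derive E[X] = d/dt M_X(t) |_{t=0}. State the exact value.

E[X] = M^(1)(0) = 6

M_X(t) = e^(6*e^(t) - 6)
M^(1)(t) = 6*e^(-6)*e^(t)*e^(6*e^(t))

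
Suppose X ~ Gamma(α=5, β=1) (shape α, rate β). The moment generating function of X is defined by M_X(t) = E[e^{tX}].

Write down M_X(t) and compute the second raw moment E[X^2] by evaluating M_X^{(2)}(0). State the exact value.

E[X^2] = M′′(0) = 30

M_X(t) = (1 - t)^(-5)
M′(t) = 5/(t^6 - 6*t^5 + 15*t^4 - 20*t^3 + 15*t^2 - 6*t + 1)
M′′(t) = -30/(t^7 - 7*t^6 + 21*t^5 - 35*t^4 + 35*t^3 - 21*t^2 + 7*t - 1)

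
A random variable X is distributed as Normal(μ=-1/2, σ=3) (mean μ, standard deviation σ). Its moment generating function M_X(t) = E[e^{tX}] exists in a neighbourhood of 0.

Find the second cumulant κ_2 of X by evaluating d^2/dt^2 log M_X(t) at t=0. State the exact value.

M_X(t) = e^(9*t^2/2 - t/2)
K_X(t) = log M_X(t) = 9*t^2/2 - t/2
K′(t) = 9*t - 1/2
K′′(t) = 9

κ_2 = K′′(0) = 9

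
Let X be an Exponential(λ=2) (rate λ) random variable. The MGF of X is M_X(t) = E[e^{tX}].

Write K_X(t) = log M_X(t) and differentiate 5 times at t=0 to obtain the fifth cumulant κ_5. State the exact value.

κ_5 = d^5K/dt^5 |_{t=0} = 3/4

M_X(t) = 2/(2 - t)
K_X(t) = log M_X(t) = -log(2 - t) + log(2)
dK/dt = -1/(t - 2)
d^2K/dt^2 = 1/(t^2 - 4*t + 4)
d^3K/dt^3 = -2/(t^3 - 6*t^2 + 12*t - 8)
d^4K/dt^4 = 6/(t^4 - 8*t^3 + 24*t^2 - 32*t + 16)
d^5K/dt^5 = -24/(t^5 - 10*t^4 + 40*t^3 - 80*t^2 + 80*t - 32)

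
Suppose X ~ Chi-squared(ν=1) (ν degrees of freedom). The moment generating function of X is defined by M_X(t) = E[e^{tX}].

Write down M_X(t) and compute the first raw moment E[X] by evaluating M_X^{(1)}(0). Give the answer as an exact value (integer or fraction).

E[X] = dM/dt |_{t=0} = 1

M_X(t) = 1/√(1 - 2*t)
dM/dt = -1/(2*t*√(1 - 2*t) - √(1 - 2*t))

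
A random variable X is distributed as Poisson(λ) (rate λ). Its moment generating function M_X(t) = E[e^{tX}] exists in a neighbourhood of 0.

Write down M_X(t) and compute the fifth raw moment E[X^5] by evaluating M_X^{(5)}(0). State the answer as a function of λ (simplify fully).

M_X(t) = e^(λ*(e^(t) - 1))
M^(5)(t) = (λ^5*e^(5*t)*e^(λ*e^(t)) + 10*λ^4*e^(4*t)*e^(λ*e^(t)) + 25*λ^3*e^(3*t)*e^(λ*e^(t)) + 15*λ^2*e^(2*t)*e^(λ*e^(t)) + λ*e^(t)*e^(λ*e^(t)))*e^(-λ)

E[X^5] = M^(5)(0) = λ*(λ^4 + 10*λ^3 + 25*λ^2 + 15*λ + 1)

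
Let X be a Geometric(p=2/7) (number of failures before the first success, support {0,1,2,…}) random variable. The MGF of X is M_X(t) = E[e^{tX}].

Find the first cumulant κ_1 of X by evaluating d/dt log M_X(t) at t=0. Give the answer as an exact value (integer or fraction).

M_X(t) = 2/(7*(1 - 5*e^(t)/7))
K_X(t) = log M_X(t) = -log(1 - 5*e^(t)/7) - log(7) + log(2)
K^(1)(t) = -5*e^(t)/(5*e^(t) - 7)

κ_1 = K^(1)(0) = 5/2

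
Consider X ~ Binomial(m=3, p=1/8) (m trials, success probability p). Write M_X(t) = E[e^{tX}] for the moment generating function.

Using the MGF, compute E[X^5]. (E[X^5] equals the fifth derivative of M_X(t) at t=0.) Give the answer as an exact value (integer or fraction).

E[X^5] = D^5[M](0) = 531/256

M_X(t) = (e^(t)/8 + 7/8)^3
D^5[M](t) = 243*e^(3*t)/512 + 21*e^(2*t)/16 + 147*e^(t)/512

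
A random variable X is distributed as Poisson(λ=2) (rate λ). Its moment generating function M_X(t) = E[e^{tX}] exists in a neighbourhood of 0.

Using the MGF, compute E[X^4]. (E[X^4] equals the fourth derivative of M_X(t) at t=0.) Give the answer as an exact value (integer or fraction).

E[X^4] = D^4[M](0) = 94

M_X(t) = e^(2*e^(t) - 2)
D^4[M](t) = (16*e^(4*t)*e^(2*e^(t)) + 48*e^(3*t)*e^(2*e^(t)) + 28*e^(2*t)*e^(2*e^(t)) + 2*e^(t)*e^(2*e^(t)))*e^(-2)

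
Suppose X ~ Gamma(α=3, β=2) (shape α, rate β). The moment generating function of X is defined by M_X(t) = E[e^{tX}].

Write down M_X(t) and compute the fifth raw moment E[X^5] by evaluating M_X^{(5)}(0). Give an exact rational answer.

M_X(t) = 8/(2 - t)^3
dM/dt = 24/(t^4 - 8*t^3 + 24*t^2 - 32*t + 16)
d^2M/dt^2 = -96/(t^5 - 10*t^4 + 40*t^3 - 80*t^2 + 80*t - 32)
d^3M/dt^3 = 480/(t^6 - 12*t^5 + 60*t^4 - 160*t^3 + 240*t^2 - 192*t + 64)
d^4M/dt^4 = -2880/(t^7 - 14*t^6 + 84*t^5 - 280*t^4 + 560*t^3 - 672*t^2 + 448*t - 128)
d^5M/dt^5 = 20160/(t^8 - 16*t^7 + 112*t^6 - 448*t^5 + 1120*t^4 - 1792*t^3 + 1792*t^2 - 1024*t + 256)

E[X^5] = d^5M/dt^5 |_{t=0} = 315/4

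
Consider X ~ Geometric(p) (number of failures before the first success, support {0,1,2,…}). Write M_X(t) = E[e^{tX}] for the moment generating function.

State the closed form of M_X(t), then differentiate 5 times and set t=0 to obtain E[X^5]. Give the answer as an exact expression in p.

M_X(t) = p/(-(1 - p)*e^(t) + 1)

E[X^5] = M^(5)(0) = -1 + 31/p - 180/p^2 + 390/p^3 - 360/p^4 + 120/p^5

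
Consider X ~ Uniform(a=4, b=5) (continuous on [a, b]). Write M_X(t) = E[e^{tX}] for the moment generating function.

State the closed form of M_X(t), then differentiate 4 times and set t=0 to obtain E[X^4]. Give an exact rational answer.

E[X^4] = M′′′′(0) = 2101/5

M_X(t) = (e^(5*t) - e^(4*t))/t
M′(t) = (5*t*e^(5*t) - 4*t*e^(4*t) - e^(5*t) + e^(4*t))/t^2
M′′(t) = (25*t^2*e^(5*t) - 16*t^2*e^(4*t) - 10*t*e^(5*t) + 8*t*e^(4*t) + 2*e^(5*t) - 2*e^(4*t))/t^3
M′′′(t) = (125*t^3*e^(5*t) - 64*t^3*e^(4*t) - 75*t^2*e^(5*t) + 48*t^2*e^(4*t) + 30*t*e^(5*t) - 24*t*e^(4*t) - 6*e^(5*t) + 6*e^(4*t))/t^4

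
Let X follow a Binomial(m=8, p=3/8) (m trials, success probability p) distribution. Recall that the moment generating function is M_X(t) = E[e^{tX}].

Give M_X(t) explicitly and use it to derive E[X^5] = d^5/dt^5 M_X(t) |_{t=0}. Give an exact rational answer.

M_X(t) = (3*e^(t)/8 + 5/8)^8

E[X^5] = M′′′′′(0) = 484431/512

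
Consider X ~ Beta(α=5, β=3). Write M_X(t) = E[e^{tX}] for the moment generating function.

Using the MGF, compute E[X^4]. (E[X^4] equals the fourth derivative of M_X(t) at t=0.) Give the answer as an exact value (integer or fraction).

E[X^4] = d^4M/dt^4 |_{t=0} = 7/33

M_X(t) = ₁F₁(5; 8; t)
dM/dt = 5*₁F₁(6; 9; t)/8
d^2M/dt^2 = 5*₁F₁(7; 10; t)/12
d^3M/dt^3 = 7*₁F₁(8; 11; t)/24
d^4M/dt^4 = 7*₁F₁(9; 12; t)/33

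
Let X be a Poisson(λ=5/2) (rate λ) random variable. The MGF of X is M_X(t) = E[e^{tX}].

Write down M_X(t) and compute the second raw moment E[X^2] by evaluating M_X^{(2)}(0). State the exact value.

E[X^2] = M^(2)(0) = 35/4

M_X(t) = e^(5*e^(t)/2 - 5/2)
M^(2)(t) = (25*e^(2*t)*e^(5*e^(t)/2) + 10*e^(t)*e^(5*e^(t)/2))*e^(-5/2)/4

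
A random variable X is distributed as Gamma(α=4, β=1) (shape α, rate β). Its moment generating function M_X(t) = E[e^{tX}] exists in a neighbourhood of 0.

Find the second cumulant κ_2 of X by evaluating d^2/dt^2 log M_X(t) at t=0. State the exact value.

κ_2 = K^(2)(0) = 4

M_X(t) = (1 - t)^(-4)
K_X(t) = log M_X(t) = -4*log(1 - t)
K^(2)(t) = 4/(t^2 - 2*t + 1)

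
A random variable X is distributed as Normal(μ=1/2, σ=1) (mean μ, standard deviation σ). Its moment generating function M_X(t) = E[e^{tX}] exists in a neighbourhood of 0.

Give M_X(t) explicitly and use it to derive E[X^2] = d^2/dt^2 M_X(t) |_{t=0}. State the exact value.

M_X(t) = e^(t^2/2 + t/2)
D^2[M](t) = t^2*e^(t/2)*e^(t^2/2) + t*e^(t/2)*e^(t^2/2) + 5*e^(t/2)*e^(t^2/2)/4

E[X^2] = D^2[M](0) = 5/4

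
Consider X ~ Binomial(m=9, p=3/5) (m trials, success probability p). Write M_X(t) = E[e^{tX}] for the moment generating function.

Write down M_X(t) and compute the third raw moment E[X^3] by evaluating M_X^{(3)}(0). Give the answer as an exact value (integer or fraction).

M_X(t) = (3*e^(t)/5 + 2/5)^9

E[X^3] = D^3[M](0) = 24003/125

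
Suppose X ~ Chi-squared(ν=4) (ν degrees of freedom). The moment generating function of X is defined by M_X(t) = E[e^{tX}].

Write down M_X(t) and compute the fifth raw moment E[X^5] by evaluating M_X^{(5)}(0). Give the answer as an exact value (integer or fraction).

E[X^5] = d^5M/dt^5 |_{t=0} = 23040

M_X(t) = (1 - 2*t)^(-2)
dM/dt = -4/(8*t^3 - 12*t^2 + 6*t - 1)
d^2M/dt^2 = 24/(16*t^4 - 32*t^3 + 24*t^2 - 8*t + 1)
d^3M/dt^3 = -192/(32*t^5 - 80*t^4 + 80*t^3 - 40*t^2 + 10*t - 1)
d^4M/dt^4 = 1920/(64*t^6 - 192*t^5 + 240*t^4 - 160*t^3 + 60*t^2 - 12*t + 1)
d^5M/dt^5 = -23040/(128*t^7 - 448*t^6 + 672*t^5 - 560*t^4 + 280*t^3 - 84*t^2 + 14*t - 1)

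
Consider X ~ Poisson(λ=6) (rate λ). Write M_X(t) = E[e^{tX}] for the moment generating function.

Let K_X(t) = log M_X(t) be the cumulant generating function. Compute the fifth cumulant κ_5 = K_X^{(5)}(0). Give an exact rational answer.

M_X(t) = e^(6*e^(t) - 6)
K_X(t) = log M_X(t) = 6*e^(t) - 6
K^(5)(t) = 6*e^(t)

κ_5 = K^(5)(0) = 6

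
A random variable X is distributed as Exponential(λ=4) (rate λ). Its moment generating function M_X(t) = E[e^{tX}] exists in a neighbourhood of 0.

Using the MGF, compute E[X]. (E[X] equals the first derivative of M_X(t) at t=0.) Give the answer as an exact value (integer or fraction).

M_X(t) = 4/(4 - t)
D[M](t) = 4/(t^2 - 8*t + 16)

E[X] = D[M](0) = 1/4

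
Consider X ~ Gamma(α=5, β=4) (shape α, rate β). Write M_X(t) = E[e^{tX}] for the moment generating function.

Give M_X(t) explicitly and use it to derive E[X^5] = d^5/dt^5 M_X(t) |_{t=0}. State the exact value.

M_X(t) = 1024/(4 - t)^5
dM/dt = 5120/(t^6 - 24*t^5 + 240*t^4 - 1280*t^3 + 3840*t^2 - 6144*t + 4096)
d^2M/dt^2 = -30720/(t^7 - 28*t^6 + 336*t^5 - 2240*t^4 + 8960*t^3 - 21504*t^2 + 28672*t - 16384)
d^3M/dt^3 = 215040/(t^8 - 32*t^7 + 448*t^6 - 3584*t^5 + 17920*t^4 - 57344*t^3 + 114688*t^2 - 131072*t + 65536)
d^4M/dt^4 = -1720320/(t^9 - 36*t^8 + 576*t^7 - 5376*t^6 + 32256*t^5 - 129024*t^4 + 344064*t^3 - 589824*t^2 + 589824*t - 262144)
d^5M/dt^5 = 15482880/(t^10 - 40*t^9 + 720*t^8 - 7680*t^7 + 53760*t^6 - 258048*t^5 + 860160*t^4 - 1966080*t^3 + 2949120*t^2 - 2621440*t + 1048576)

E[X^5] = d^5M/dt^5 |_{t=0} = 945/64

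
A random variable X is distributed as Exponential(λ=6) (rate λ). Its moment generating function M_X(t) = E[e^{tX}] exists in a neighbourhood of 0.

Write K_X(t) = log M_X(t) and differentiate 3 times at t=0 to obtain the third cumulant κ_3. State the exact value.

M_X(t) = 6/(6 - t)
K_X(t) = log M_X(t) = -log(6 - t) + log(6)
D^3[K](t) = -2/(t^3 - 18*t^2 + 108*t - 216)

κ_3 = D^3[K](0) = 1/108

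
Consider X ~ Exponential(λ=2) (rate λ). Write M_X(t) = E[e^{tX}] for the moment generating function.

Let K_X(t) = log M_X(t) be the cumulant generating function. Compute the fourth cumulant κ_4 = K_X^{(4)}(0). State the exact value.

M_X(t) = 2/(2 - t)
K_X(t) = log M_X(t) = -log(2 - t) + log(2)
K^(4)(t) = 6/(t^4 - 8*t^3 + 24*t^2 - 32*t + 16)

κ_4 = K^(4)(0) = 3/8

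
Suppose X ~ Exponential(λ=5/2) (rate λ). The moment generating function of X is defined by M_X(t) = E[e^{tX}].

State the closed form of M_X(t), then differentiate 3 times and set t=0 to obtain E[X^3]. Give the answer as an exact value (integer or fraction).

M_X(t) = 5/(2*(5/2 - t))
D^3[M](t) = 240/(16*t^4 - 160*t^3 + 600*t^2 - 1000*t + 625)

E[X^3] = D^3[M](0) = 48/125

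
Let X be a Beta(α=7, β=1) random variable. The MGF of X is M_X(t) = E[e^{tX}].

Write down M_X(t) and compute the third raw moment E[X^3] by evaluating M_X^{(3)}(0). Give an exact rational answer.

M_X(t) = ₁F₁(7; 8; t)
D^3[M](t) = 7*₁F₁(10; 11; t)/10

E[X^3] = D^3[M](0) = 7/10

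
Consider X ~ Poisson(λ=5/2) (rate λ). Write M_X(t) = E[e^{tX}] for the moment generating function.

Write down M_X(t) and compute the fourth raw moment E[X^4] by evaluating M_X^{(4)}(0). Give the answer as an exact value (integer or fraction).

M_X(t) = e^(5*e^(t)/2 - 5/2)
M^(4)(t) = (625*e^(4*t)*e^(5*e^(t)/2) + 1500*e^(3*t)*e^(5*e^(t)/2) + 700*e^(2*t)*e^(5*e^(t)/2) + 40*e^(t)*e^(5*e^(t)/2))*e^(-5/2)/16

E[X^4] = M^(4)(0) = 2865/16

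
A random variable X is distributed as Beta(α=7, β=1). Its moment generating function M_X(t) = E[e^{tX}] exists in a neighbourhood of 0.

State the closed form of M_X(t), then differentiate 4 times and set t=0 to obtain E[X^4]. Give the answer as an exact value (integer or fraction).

E[X^4] = d^4M/dt^4 |_{t=0} = 7/11

M_X(t) = ₁F₁(7; 8; t)
dM/dt = 7*₁F₁(8; 9; t)/8
d^2M/dt^2 = 7*₁F₁(9; 10; t)/9
d^3M/dt^3 = 7*₁F₁(10; 11; t)/10
d^4M/dt^4 = 7*₁F₁(11; 12; t)/11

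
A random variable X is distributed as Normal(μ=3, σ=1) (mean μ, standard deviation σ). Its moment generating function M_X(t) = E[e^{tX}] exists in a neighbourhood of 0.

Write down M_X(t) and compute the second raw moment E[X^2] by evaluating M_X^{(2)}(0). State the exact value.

M_X(t) = e^(t^2/2 + 3*t)
D^2[M](t) = t^2*e^(3*t)*e^(t^2/2) + 6*t*e^(3*t)*e^(t^2/2) + 10*e^(3*t)*e^(t^2/2)

E[X^2] = D^2[M](0) = 10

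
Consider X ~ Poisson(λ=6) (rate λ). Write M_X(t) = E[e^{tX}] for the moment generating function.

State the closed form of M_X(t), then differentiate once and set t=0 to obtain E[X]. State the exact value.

E[X] = M^(1)(0) = 6

M_X(t) = e^(6*e^(t) - 6)
M^(1)(t) = 6*e^(-6)*e^(t)*e^(6*e^(t))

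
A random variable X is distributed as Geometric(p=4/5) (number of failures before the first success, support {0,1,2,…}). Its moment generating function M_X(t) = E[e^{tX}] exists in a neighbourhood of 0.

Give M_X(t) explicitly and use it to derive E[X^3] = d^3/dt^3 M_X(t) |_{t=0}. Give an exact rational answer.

M_X(t) = 4/(5*(1 - e^(t)/5))
M′(t) = 4*e^(t)/(e^(2*t) - 10*e^(t) + 25)
M′′(t) = (-4*e^(2*t) - 20*e^(t))/(e^(3*t) - 15*e^(2*t) + 75*e^(t) - 125)
M′′′(t) = (4*e^(3*t) + 80*e^(2*t) + 100*e^(t))/(e^(4*t) - 20*e^(3*t) + 150*e^(2*t) - 500*e^(t) + 625)

E[X^3] = M′′′(0) = 23/32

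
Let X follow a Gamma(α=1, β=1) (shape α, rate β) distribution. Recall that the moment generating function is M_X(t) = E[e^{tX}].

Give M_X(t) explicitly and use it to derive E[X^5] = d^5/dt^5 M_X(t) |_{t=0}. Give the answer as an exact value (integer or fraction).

E[X^5] = D^5[M](0) = 120

M_X(t) = 1/(1 - t)
D^5[M](t) = 120/(t^6 - 6*t^5 + 15*t^4 - 20*t^3 + 15*t^2 - 6*t + 1)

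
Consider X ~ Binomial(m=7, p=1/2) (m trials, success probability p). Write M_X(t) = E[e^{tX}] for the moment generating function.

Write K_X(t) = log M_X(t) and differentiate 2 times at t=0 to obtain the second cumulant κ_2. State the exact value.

κ_2 = d^2K/dt^2 |_{t=0} = 7/4

M_X(t) = (e^(t)/2 + 1/2)^7
K_X(t) = log M_X(t) = 7*log(e^(t)/2 + 1/2)
dK/dt = 7*e^(t)/(e^(t) + 1)
d^2K/dt^2 = 7*e^(t)/(e^(2*t) + 2*e^(t) + 1)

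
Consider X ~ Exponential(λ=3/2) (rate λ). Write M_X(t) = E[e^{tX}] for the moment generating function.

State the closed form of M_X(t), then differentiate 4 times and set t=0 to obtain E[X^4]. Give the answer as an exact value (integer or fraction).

E[X^4] = d^4M/dt^4 |_{t=0} = 128/27

M_X(t) = 3/(2*(3/2 - t))
dM/dt = 6/(4*t^2 - 12*t + 9)
d^2M/dt^2 = -24/(8*t^3 - 36*t^2 + 54*t - 27)
d^3M/dt^3 = 144/(16*t^4 - 96*t^3 + 216*t^2 - 216*t + 81)
d^4M/dt^4 = -1152/(32*t^5 - 240*t^4 + 720*t^3 - 1080*t^2 + 810*t - 243)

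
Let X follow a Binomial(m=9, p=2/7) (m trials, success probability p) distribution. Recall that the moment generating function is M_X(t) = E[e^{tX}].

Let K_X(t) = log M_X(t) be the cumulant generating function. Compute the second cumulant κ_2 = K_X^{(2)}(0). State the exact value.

M_X(t) = (2*e^(t)/7 + 5/7)^9
K_X(t) = log M_X(t) = 9*log(2*e^(t)/7 + 5/7)
D^2[K](t) = 90*e^(t)/(4*e^(2*t) + 20*e^(t) + 25)

κ_2 = D^2[K](0) = 90/49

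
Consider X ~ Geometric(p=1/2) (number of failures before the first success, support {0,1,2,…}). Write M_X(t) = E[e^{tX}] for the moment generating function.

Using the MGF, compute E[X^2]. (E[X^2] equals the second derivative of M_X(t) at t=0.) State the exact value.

M_X(t) = 1/(2*(1 - e^(t)/2))
D^2[M](t) = (-e^(2*t) - 2*e^(t))/(e^(3*t) - 6*e^(2*t) + 12*e^(t) - 8)

E[X^2] = D^2[M](0) = 3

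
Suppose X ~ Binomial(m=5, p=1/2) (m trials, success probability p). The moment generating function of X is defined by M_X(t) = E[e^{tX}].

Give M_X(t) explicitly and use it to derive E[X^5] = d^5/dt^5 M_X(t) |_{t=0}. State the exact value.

M_X(t) = (e^(t)/2 + 1/2)^5
M^(5)(t) = 3125*e^(5*t)/32 + 160*e^(4*t) + 1215*e^(3*t)/16 + 10*e^(2*t) + 5*e^(t)/32

E[X^5] = M^(5)(0) = 1375/4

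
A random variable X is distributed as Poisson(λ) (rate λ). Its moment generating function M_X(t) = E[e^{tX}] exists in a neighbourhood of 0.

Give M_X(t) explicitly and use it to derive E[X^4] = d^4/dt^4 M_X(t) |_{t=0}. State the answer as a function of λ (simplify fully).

E[X^4] = M′′′′(0) = λ*(λ^3 + 6*λ^2 + 7*λ + 1)

M_X(t) = e^(λ*(e^(t) - 1))
M′(t) = λ*e^(-λ)*e^(t)*e^(λ*e^(t))
M′′(t) = (λ^2*e^(2*t)*e^(λ*e^(t)) + λ*e^(t)*e^(λ*e^(t)))*e^(-λ)
M′′′(t) = (λ^3*e^(3*t)*e^(λ*e^(t)) + 3*λ^2*e^(2*t)*e^(λ*e^(t)) + λ*e^(t)*e^(λ*e^(t)))*e^(-λ)
M′′′′(t) = (λ^4*e^(4*t)*e^(λ*e^(t)) + 6*λ^3*e^(3*t)*e^(λ*e^(t)) + 7*λ^2*e^(2*t)*e^(λ*e^(t)) + λ*e^(t)*e^(λ*e^(t)))*e^(-λ)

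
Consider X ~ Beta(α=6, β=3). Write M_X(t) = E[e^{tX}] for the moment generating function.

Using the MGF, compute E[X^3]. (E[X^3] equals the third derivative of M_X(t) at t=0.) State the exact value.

E[X^3] = D^3[M](0) = 56/165

M_X(t) = ₁F₁(6; 9; t)
D^3[M](t) = 56*₁F₁(9; 12; t)/165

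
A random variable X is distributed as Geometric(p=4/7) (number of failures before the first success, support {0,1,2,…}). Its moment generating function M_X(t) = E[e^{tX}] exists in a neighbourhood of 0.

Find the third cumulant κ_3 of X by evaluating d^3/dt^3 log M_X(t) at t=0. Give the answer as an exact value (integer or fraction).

κ_3 = d^3K/dt^3 |_{t=0} = 105/32

M_X(t) = 4/(7*(1 - 3*e^(t)/7))
K_X(t) = log M_X(t) = -log(1 - 3*e^(t)/7) - log(7) + 2*log(2)
dK/dt = -3*e^(t)/(3*e^(t) - 7)
d^2K/dt^2 = 21*e^(t)/(9*e^(2*t) - 42*e^(t) + 49)
d^3K/dt^3 = (-63*e^(2*t) - 147*e^(t))/(27*e^(3*t) - 189*e^(2*t) + 441*e^(t) - 343)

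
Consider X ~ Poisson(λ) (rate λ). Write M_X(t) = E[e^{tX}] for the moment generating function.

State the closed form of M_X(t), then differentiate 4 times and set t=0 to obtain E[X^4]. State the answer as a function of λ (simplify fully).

E[X^4] = M^(4)(0) = λ*(λ^3 + 6*λ^2 + 7*λ + 1)

M_X(t) = e^(λ*(e^(t) - 1))
M^(4)(t) = (λ^4*e^(4*t)*e^(λ*e^(t)) + 6*λ^3*e^(3*t)*e^(λ*e^(t)) + 7*λ^2*e^(2*t)*e^(λ*e^(t)) + λ*e^(t)*e^(λ*e^(t)))*e^(-λ)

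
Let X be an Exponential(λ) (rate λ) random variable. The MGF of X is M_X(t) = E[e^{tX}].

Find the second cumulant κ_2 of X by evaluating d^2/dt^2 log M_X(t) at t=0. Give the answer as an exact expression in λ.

κ_2 = d^2K/dt^2 |_{t=0} = λ^(-2)

M_X(t) = λ/(λ - t)
K_X(t) = log M_X(t) = log(λ) - log(λ - t)
dK/dt = -1/(-λ + t)
d^2K/dt^2 = 1/(λ^2 - 2*λ*t + t^2)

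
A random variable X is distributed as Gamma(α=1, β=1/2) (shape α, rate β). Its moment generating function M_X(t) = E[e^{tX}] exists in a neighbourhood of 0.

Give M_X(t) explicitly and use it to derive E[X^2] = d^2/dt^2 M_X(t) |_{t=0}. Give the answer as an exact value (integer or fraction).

E[X^2] = M^(2)(0) = 8

M_X(t) = 1/(2*(1/2 - t))
M^(2)(t) = -8/(8*t^3 - 12*t^2 + 6*t - 1)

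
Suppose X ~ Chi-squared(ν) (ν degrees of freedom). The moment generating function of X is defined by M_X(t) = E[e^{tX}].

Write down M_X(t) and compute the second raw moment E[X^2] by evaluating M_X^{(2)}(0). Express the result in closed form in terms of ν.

E[X^2] = M^(2)(0) = ν*(ν + 2)

M_X(t) = (1 - 2*t)^(-ν/2)
M^(2)(t) = (ν^2 + 2*ν)/(4*t^2*(1 - 2*t)^(ν/2) - 4*t*(1 - 2*t)^(ν/2) + (1 - 2*t)^(ν/2))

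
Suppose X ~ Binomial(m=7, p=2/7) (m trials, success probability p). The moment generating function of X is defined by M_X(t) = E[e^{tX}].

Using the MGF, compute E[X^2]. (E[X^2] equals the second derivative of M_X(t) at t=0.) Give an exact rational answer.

M_X(t) = (2*e^(t)/7 + 5/7)^7
M^(2)(t) = 128*e^(7*t)/16807 + 11520*e^(6*t)/117649 + 60000*e^(5*t)/117649 + 160000*e^(4*t)/117649 + 225000*e^(3*t)/117649 + 150000*e^(2*t)/117649 + 31250*e^(t)/117649

E[X^2] = M^(2)(0) = 38/7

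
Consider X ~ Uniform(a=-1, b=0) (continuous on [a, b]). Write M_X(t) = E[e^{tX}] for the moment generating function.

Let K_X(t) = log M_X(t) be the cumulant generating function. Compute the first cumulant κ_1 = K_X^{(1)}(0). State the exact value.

κ_1 = D[K](0) = -1/2

M_X(t) = (1 - e^(-t))/t
K_X(t) = log M_X(t) = -log(t) + log(1 - e^(-t))
D[K](t) = (t - e^(t) + 1)/(t*e^(t) - t)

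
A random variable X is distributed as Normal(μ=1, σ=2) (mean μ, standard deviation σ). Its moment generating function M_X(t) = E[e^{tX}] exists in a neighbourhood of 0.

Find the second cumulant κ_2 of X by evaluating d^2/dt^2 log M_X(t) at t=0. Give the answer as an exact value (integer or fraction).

M_X(t) = e^(2*t^2 + t)
K_X(t) = log M_X(t) = 2*t^2 + t
dK/dt = 4*t + 1
d^2K/dt^2 = 4

κ_2 = d^2K/dt^2 |_{t=0} = 4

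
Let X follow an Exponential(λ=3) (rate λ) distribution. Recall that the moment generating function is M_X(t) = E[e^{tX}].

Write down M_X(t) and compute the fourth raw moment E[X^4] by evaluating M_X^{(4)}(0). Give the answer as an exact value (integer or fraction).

M_X(t) = 3/(3 - t)
D^4[M](t) = -72/(t^5 - 15*t^4 + 90*t^3 - 270*t^2 + 405*t - 243)

E[X^4] = D^4[M](0) = 8/27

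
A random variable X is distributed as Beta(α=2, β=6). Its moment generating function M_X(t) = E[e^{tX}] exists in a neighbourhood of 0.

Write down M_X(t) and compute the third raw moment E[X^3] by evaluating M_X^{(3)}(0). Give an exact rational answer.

M_X(t) = ₁F₁(2; 8; t)
M^(3)(t) = ₁F₁(5; 11; t)/30

E[X^3] = M^(3)(0) = 1/30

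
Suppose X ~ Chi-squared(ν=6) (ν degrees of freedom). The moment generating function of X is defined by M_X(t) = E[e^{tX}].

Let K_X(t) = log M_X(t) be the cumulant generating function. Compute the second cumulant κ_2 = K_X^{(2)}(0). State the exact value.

M_X(t) = (1 - 2*t)^(-3)
K_X(t) = log M_X(t) = -3*log(1 - 2*t)
K′(t) = -6/(2*t - 1)
K′′(t) = 12/(4*t^2 - 4*t + 1)

κ_2 = K′′(0) = 12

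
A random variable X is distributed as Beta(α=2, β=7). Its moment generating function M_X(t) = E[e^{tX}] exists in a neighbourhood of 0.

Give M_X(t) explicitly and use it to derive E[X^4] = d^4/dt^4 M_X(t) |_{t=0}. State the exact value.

M_X(t) = ₁F₁(2; 9; t)
dM/dt = 2*₁F₁(3; 10; t)/9
d^2M/dt^2 = ₁F₁(4; 11; t)/15
d^3M/dt^3 = 4*₁F₁(5; 12; t)/165
d^4M/dt^4 = ₁F₁(6; 13; t)/99

E[X^4] = d^4M/dt^4 |_{t=0} = 1/99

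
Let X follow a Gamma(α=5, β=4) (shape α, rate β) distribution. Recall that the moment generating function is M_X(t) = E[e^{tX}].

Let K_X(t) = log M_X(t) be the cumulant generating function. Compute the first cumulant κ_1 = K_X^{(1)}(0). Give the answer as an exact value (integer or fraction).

κ_1 = K^(1)(0) = 5/4

M_X(t) = 1024/(4 - t)^5
K_X(t) = log M_X(t) = -5*log(4 - t) + 10*log(2)
K^(1)(t) = -5/(t - 4)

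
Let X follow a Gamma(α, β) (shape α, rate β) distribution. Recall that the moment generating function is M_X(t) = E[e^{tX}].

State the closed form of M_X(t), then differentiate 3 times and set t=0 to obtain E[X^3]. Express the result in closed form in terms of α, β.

M_X(t) = (β/(β - t))^α
D^3[M](t) = (-α^3*β^α*(1/(β - t))^α - 3*α^2*β^α*(1/(β - t))^α - 2*α*β^α*(1/(β - t))^α)/(-β^3 + 3*β^2*t - 3*β*t^2 + t^3)

E[X^3] = D^3[M](0) = α*(α^2 + 3*α + 2)/β^3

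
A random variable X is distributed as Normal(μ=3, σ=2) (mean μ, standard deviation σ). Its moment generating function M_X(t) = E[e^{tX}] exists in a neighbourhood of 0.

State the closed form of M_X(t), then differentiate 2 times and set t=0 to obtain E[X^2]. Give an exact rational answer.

M_X(t) = e^(2*t^2 + 3*t)
M′(t) = 4*t*e^(3*t)*e^(2*t^2) + 3*e^(3*t)*e^(2*t^2)
M′′(t) = 16*t^2*e^(3*t)*e^(2*t^2) + 24*t*e^(3*t)*e^(2*t^2) + 13*e^(3*t)*e^(2*t^2)

E[X^2] = M′′(0) = 13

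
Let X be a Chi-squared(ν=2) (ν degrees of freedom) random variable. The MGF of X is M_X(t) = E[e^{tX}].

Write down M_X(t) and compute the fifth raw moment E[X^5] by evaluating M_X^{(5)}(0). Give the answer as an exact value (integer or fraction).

M_X(t) = 1/(1 - 2*t)
D^5[M](t) = 3840/(64*t^6 - 192*t^5 + 240*t^4 - 160*t^3 + 60*t^2 - 12*t + 1)

E[X^5] = D^5[M](0) = 3840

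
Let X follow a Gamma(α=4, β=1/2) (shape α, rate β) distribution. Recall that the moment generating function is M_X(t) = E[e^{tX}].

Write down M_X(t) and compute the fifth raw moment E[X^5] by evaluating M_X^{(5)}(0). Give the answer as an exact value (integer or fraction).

E[X^5] = D^5[M](0) = 215040

M_X(t) = 1/(16*(1/2 - t)^4)
D^5[M](t) = -215040/(512*t^9 - 2304*t^8 + 4608*t^7 - 5376*t^6 + 4032*t^5 - 2016*t^4 + 672*t^3 - 144*t^2 + 18*t - 1)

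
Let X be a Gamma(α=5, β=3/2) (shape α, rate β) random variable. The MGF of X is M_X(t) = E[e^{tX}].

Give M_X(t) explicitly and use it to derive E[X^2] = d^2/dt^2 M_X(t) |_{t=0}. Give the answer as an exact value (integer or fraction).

E[X^2] = M^(2)(0) = 40/3

M_X(t) = 243/(32*(3/2 - t)^5)
M^(2)(t) = -29160/(128*t^7 - 1344*t^6 + 6048*t^5 - 15120*t^4 + 22680*t^3 - 20412*t^2 + 10206*t - 2187)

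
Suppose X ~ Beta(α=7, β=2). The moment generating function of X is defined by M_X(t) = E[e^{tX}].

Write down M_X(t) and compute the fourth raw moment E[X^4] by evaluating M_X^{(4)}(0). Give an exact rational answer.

E[X^4] = M^(4)(0) = 14/33

M_X(t) = ₁F₁(7; 9; t)
M^(4)(t) = 14*₁F₁(11; 13; t)/33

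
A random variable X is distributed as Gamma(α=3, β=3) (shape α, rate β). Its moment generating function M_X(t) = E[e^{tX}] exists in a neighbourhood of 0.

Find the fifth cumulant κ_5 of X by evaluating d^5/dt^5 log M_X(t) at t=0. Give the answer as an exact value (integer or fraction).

κ_5 = K′′′′′(0) = 8/27

M_X(t) = 27/(3 - t)^3
K_X(t) = log M_X(t) = -3*log(3 - t) + 3*log(3)
K′(t) = -3/(t - 3)
K′′(t) = 3/(t^2 - 6*t + 9)
K′′′(t) = -6/(t^3 - 9*t^2 + 27*t - 27)
K′′′′(t) = 18/(t^4 - 12*t^3 + 54*t^2 - 108*t + 81)
K′′′′′(t) = -72/(t^5 - 15*t^4 + 90*t^3 - 270*t^2 + 405*t - 243)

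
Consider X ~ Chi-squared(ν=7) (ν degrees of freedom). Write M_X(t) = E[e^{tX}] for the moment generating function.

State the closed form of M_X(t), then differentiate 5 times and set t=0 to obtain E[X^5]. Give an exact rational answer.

M_X(t) = (1 - 2*t)^(-7/2)

E[X^5] = M^(5)(0) = 135135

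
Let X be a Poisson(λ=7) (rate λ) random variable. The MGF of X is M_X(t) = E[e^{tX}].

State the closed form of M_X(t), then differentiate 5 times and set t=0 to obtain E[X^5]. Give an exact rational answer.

M_X(t) = e^(7*e^(t) - 7)
M′(t) = 7*e^(-7)*e^(t)*e^(7*e^(t))
M′′(t) = (49*e^(2*t)*e^(7*e^(t)) + 7*e^(t)*e^(7*e^(t)))*e^(-7)
M′′′(t) = (343*e^(3*t)*e^(7*e^(t)) + 147*e^(2*t)*e^(7*e^(t)) + 7*e^(t)*e^(7*e^(t)))*e^(-7)
M′′′′(t) = (2401*e^(4*t)*e^(7*e^(t)) + 2058*e^(3*t)*e^(7*e^(t)) + 343*e^(2*t)*e^(7*e^(t)) + 7*e^(t)*e^(7*e^(t)))*e^(-7)
M′′′′′(t) = (16807*e^(5*t)*e^(7*e^(t)) + 24010*e^(4*t)*e^(7*e^(t)) + 8575*e^(3*t)*e^(7*e^(t)) + 735*e^(2*t)*e^(7*e^(t)) + 7*e^(t)*e^(7*e^(t)))*e^(-7)

E[X^5] = M′′′′′(0) = 50134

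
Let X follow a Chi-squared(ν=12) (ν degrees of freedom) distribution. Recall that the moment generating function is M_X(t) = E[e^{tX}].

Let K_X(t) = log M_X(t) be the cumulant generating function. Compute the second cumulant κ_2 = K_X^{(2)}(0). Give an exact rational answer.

κ_2 = K^(2)(0) = 24

M_X(t) = (1 - 2*t)^(-6)
K_X(t) = log M_X(t) = -6*log(1 - 2*t)
K^(2)(t) = 24/(4*t^2 - 4*t + 1)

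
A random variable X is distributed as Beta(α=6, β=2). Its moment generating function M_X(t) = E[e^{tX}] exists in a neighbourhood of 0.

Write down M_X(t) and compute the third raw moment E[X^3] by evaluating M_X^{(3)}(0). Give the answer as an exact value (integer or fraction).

M_X(t) = ₁F₁(6; 8; t)
M^(3)(t) = 7*₁F₁(9; 11; t)/15

E[X^3] = M^(3)(0) = 7/15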